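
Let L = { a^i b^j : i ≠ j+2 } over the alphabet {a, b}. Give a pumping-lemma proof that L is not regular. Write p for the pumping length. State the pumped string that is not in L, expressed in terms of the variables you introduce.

a^{p+p!} b^{p+p!-2}

Suppose for contradiction that L is regular, and let p be the pumping length.
Choose w = a^p b^{p+p!-2}. Since p ≠ (p+p!-2)+2 = p+p!, w ∈ L; and |w| ≥ p.
Write w = xyz as guaranteed by the lemma, with |xy| ≤ p and y is nonempty.
Because |xy| ≤ p and w begins with p copies of a, we have y = a^k with 1 ≤ k ≤ p.
Since 1 ≤ k ≤ p, k divides p!; set t = 1 + p!/k. Then xy^t z has p + (p!/k)·k = p + p! copies of a. Now the a-count is p+p! and (b-count)+2 = (p+p!-2)+2 = p+p!, so i ≠ j+2 fails. So xy^t z = a^{p+p!} b^{p+p!-2} ∉ L.
This is a contradiction; hence L is not regular.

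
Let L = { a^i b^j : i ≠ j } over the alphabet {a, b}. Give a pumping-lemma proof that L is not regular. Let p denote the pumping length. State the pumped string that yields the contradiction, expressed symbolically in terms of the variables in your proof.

Toward a contradiction, assume L is regular with pumping length p.
Choose w = a^p b^{p+p!}. Since p ≠ p+p!, w ∈ L; and |w| ≥ p.
By the pumping lemma, w = xyz with |xy| ≤ p and |y| > 0.
Because |xy| ≤ p and w begins with p copies of a, we have y = a^k with 1 ≤ k ≤ p.
Since 1 ≤ k ≤ p, k divides p!; set t = 1 + p!/k. Then xy^t z has p + (p!/k)·k = p + p! copies of a. Now the a-count equals the b-count, so i ≠ j fails. So xy^t z = a^{p+p!} b^{p+p!} ∉ L.
This is a contradiction; hence L is not regular.

a^{p+p!} b^{p+p!}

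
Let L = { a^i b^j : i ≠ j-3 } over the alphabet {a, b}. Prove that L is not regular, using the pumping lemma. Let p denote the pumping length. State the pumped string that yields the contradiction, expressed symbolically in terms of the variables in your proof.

Assume L is regular; let p be its pumping constant.
Choose w = a^p b^{p+p!+3}. Since p ≠ (p+p!+3)-3 = p+p!, w ∈ L; and |w| ≥ p.
Write w = xyz as guaranteed by the lemma, with |xy| ≤ p and |y| ≥ 1.
The first p characters of w are a's, so xy (and hence y) consists only of a's. Write y = a^k, 1 ≤ k ≤ p.
Since 1 ≤ k ≤ p, k divides p!; set t = 1 + p!/k. Then xy^t z has p + (p!/k)·k = p + p! copies of a. Now the a-count is p+p! and (b-count)-3 = (p+p!+3)-3 = p+p!, so i ≠ j-3 fails. So xy^t z = a^{p+p!} b^{p+p!+3} ∉ L.
This contradicts the pumping lemma, so L is not regular.

a^{p+p!} b^{p+p!+3}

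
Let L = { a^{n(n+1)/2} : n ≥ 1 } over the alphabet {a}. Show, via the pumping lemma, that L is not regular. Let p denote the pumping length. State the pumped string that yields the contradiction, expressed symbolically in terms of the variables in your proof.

a^{p(p+1)/2+k}

Suppose for contradiction that L is regular, and let p be the pumping length.
Take w = a^{p(p+1)/2} ∈ L with |w| = p(p+1)/2 ≥ p.
The pumping lemma gives a decomposition w = xyz where |xy| ≤ p and y is nonempty.
Then y = a^k for some k with 1 ≤ k ≤ p.
Pump with i = 2: xy^2z = a^{p(p+1)/2+k}. Since 1 ≤ k ≤ p, p(p+1)/2 < p(p+1)/2+k ≤ p(p+1)/2+p < (p+1)(p+2)/2, so p(p+1)/2+k is strictly between consecutive triangular numbers. So xy^2z ∉ L.
This contradicts the pumping lemma, so L is not regular.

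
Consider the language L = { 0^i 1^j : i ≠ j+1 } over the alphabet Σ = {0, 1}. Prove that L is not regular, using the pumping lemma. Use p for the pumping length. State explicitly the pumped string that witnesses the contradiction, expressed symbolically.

Suppose for contradiction that L is regular, and let p be the pumping length.
Choose w = 0^p 1^{p+p!-1}. Since p ≠ (p+p!-1)+1 = p+p!, w ∈ L; and |w| ≥ p.
The pumping lemma gives a decomposition w = xyz where |xy| ≤ p and |y| > 0.
The first p characters of w are 0's, so xy (and hence y) consists only of 0's. Write y = 0^k, 1 ≤ k ≤ p.
Since 1 ≤ k ≤ p, k divides p!; set t = 1 + p!/k. Then xy^t z has p + (p!/k)·k = p + p! copies of 0. Now the 0-count is p+p! and (1-count)+1 = (p+p!-1)+1 = p+p!, so i ≠ j+1 fails. So xy^t z = 0^{p+p!} 1^{p+p!-1} ∉ L.
Contradiction. Therefore L is not regular.

0^{p+p!} 1^{p+p!-1}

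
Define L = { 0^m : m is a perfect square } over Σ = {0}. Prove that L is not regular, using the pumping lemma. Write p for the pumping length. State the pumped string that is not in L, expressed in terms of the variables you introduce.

0^{p²+k}

Toward a contradiction, assume L is regular with pumping length p.
Take w = 0^{p²} ∈ L with |w| = p² ≥ p.
The pumping lemma gives a decomposition w = xyz where |xy| ≤ p and |y| ≥ 1.
Then y = 0^k for some k with 1 ≤ k ≤ p.
Pump with i = 2: xy^2z = 0^{p²+k}. Since 1 ≤ k ≤ p, p² < p²+k ≤ p²+p < (p+1)², so p²+k lies strictly between consecutive squares and is not a perfect square. So xy^2z ∉ L.
This contradicts the pumping lemma, so L is not regular.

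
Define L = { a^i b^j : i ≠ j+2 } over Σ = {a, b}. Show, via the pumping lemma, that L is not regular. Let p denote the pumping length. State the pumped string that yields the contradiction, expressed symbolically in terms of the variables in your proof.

a^{p+p!} b^{p+p!-2}

Suppose for contradiction that L is regular, and let p be the pumping length.
Choose w = a^p b^{p+p!-2}. Since p ≠ (p+p!-2)+2 = p+p!, w ∈ L; and |w| ≥ p.
By the pumping lemma, w = xyz with |xy| ≤ p and |y| ≥ 1.
Because |xy| ≤ p and w begins with p copies of a, we have y = a^k with 1 ≤ k ≤ p.
Since 1 ≤ k ≤ p, k divides p!; set t = 1 + p!/k. Then xy^t z has p + (p!/k)·k = p + p! copies of a. Now the a-count is p+p! and (b-count)+2 = (p+p!-2)+2 = p+p!, so i ≠ j+2 fails. So xy^t z = a^{p+p!} b^{p+p!-2} ∉ L.
This contradicts the pumping lemma, so L is not regular.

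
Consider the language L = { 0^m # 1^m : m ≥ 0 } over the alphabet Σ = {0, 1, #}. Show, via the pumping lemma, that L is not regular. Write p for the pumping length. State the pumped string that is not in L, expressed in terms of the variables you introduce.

0^{p+k} # 1^p

Assume L is regular. Let p be the pumping length given by the pumping lemma.
Take w = 0^p # 1^p ∈ L with |w| = 2p+1 ≥ p.
Write w = xyz as guaranteed by the lemma, with |xy| ≤ p and |y| ≥ 1.
Because |xy| ≤ p and w begins with p copies of 0, we have y = 0^k with 1 ≤ k ≤ p.
Pump with i = 2: xy^2z = 0^{p+k} # 1^p, which would require p+k = p. But k ≥ 1, so xy^2z ∉ L.
Contradiction. Therefore L is not regular.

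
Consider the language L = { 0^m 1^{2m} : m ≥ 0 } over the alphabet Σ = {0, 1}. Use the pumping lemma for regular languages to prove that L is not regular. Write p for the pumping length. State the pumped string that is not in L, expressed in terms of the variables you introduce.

0^{p+k} 1^{2p}

Assume L is regular. Let p be the pumping length given by the pumping lemma.
Let w = 0^p 1^{2p} ∈ L; note |w| = 3p ≥ p.
Write w = xyz as guaranteed by the lemma, with |xy| ≤ p and |y| ≥ 1.
Since the first p symbols of w are all 0's and |xy| ≤ p, y lies entirely in the leading 0-block: y = 0^k for some k with 1 ≤ k ≤ p.
Pump with i = 2: xy^2z = 0^{p+k} 1^{2p}. For this to lie in L we would need 2p = 2(p+k), which forces k = 0. But k ≥ 1, so xy^2z ∉ L.
Contradiction. Therefore L is not regular.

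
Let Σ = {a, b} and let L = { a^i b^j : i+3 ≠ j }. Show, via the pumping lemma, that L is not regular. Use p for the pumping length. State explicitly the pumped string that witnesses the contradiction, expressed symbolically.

a^{p+p!} b^{p+p!+3}

Toward a contradiction, assume L is regular with pumping length p.
Choose w = a^p b^{p+p!+3}. Since p ≠ (p+p!+3)-3 = p+p!, w ∈ L; and |w| ≥ p.
By the pumping lemma, w = xyz with |xy| ≤ p and y is nonempty.
The first p characters of w are a's, so xy (and hence y) consists only of a's. Write y = a^k, 1 ≤ k ≤ p.
Since 1 ≤ k ≤ p, k divides p!; set t = 1 + p!/k. Then xy^t z has p + (p!/k)·k = p + p! copies of a. Now the a-count is p+p! and (b-count)-3 = (p+p!+3)-3 = p+p!, so i+3 ≠ j fails. So xy^t z = a^{p+p!} b^{p+p!+3} ∉ L.
Contradiction. Therefore L is not regular.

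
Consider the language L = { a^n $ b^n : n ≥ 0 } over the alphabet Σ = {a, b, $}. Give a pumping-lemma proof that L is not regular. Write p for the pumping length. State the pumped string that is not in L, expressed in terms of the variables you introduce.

a^{p+k} $ b^p

Assume L is regular; let p be its pumping constant.
Take w = a^p $ b^p ∈ L with |w| = 2p+1 ≥ p.
By the pumping lemma, w = xyz with |xy| ≤ p and |y| > 0.
Because |xy| ≤ p and w begins with p copies of a, we have y = a^k with 1 ≤ k ≤ p.
Pump with i = 2: xy^2z = a^{p+k} $ b^p, which would require p+k = p. But k ≥ 1, so xy^2z ∉ L.
This is a contradiction; hence L is not regular.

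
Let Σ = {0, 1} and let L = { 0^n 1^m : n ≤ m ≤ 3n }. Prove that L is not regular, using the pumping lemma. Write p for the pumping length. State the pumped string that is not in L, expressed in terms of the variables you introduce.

0^{p+k} 1^p

Assume L is regular. Let p be the pumping length given by the pumping lemma.
Take w = 0^p 1^p ∈ L (since p ≤ p ≤ 3p), with |w| = 2p ≥ p.
Write w = xyz as guaranteed by the lemma, with |xy| ≤ p and |y| ≥ 1.
Since the first p symbols of w are all 0's and |xy| ≤ p, y lies entirely in the leading 0-block: y = 0^k for some k with 1 ≤ k ≤ p.
Pump with i = 2: xy^2z = 0^{p+k} 1^p. Now n = p+k > p = m, so the condition n ≤ m fails. Thus xy^2z ∉ L.
This is a contradiction; hence L is not regular.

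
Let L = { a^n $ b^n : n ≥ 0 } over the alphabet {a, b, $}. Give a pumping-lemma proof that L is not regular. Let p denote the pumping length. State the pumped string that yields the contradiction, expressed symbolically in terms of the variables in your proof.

a^{p+k} $ b^p

Assume L is regular. Let p be the pumping length given by the pumping lemma.
Take w = a^p $ b^p ∈ L with |w| = 2p+1 ≥ p.
By the pumping lemma, w = xyz with |xy| ≤ p and y is nonempty.
Since the first p symbols of w are all a's and |xy| ≤ p, y lies entirely in the leading a-block: y = a^k for some k with 1 ≤ k ≤ p.
Pump with i = 2: xy^2z = a^{p+k} $ b^p, which would require p+k = p. But k ≥ 1, so xy^2z ∉ L.
This is a contradiction; hence L is not regular.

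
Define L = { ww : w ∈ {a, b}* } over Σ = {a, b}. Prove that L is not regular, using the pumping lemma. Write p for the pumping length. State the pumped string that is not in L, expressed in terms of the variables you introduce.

Assume L is regular; let p be its pumping constant.
Take w = a^p b^p a^p b^p = uu where u = a^pb^p; then w ∈ L and |w| = 4p ≥ p.
The pumping lemma gives a decomposition w = xyz where |xy| ≤ p and |y| ≥ 1.
Because |xy| ≤ p and w begins with p copies of a, we have y = a^k with 1 ≤ k ≤ p.
Pump with i = 2: xy^2z = a^{p+k} b^p a^p b^p, of length 4p+k. Suppose this equals vv. The string starts with a and ends with b, so v does too; thus the boundary between the two copies of v is a b→a transition. There is exactly one such transition, at position 2p+k, so |v| = 2p+k and |vv| = 4p+2k ≠ 4p+k since k ≥ 1. So xy^2z ∉ L.
Contradiction. Therefore L is not regular.

a^{p+k} b^p a^p b^p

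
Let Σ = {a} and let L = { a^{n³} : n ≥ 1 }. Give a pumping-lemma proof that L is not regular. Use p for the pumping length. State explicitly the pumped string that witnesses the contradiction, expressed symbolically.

a^{p³+k}

Suppose for contradiction that L is regular, and let p be the pumping length.
Take w = a^{p³} ∈ L with |w| = p³ ≥ p.
The pumping lemma gives a decomposition w = xyz where |xy| ≤ p and y is nonempty.
Then y = a^k for some k with 1 ≤ k ≤ p.
Pump with i = 2: xy^2z = a^{p³+k}. Since 1 ≤ k ≤ p, p³ < p³+k ≤ p³+p < p³+3p²+3p+1 = (p+1)³, so p³+k is not a perfect cube. So xy^2z ∉ L.
Contradiction. Therefore L is not regular.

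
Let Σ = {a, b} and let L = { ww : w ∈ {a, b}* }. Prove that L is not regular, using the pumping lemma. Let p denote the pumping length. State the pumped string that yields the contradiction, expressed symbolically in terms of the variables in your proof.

Toward a contradiction, assume L is regular with pumping length p.
Take w = a^p b^p a^p b^p = uu where u = a^pb^p; then w ∈ L and |w| = 4p ≥ p.
By the pumping lemma, w = xyz with |xy| ≤ p and y is nonempty.
The first p characters of w are a's, so xy (and hence y) consists only of a's. Write y = a^k, 1 ≤ k ≤ p.
Pump with i = 2: xy^2z = a^{p+k} b^p a^p b^p, of length 4p+k. Suppose this equals vv. The string starts with a and ends with b, so v does too; thus the boundary between the two copies of v is a b→a transition. There is exactly one such transition, at position 2p+k, so |v| = 2p+k and |vv| = 4p+2k ≠ 4p+k since k ≥ 1. So xy^2z ∉ L.
Contradiction. Therefore L is not regular.

a^{p+k} b^p a^p b^p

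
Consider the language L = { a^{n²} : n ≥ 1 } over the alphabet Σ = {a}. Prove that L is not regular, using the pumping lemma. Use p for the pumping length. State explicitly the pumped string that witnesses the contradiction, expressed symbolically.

Suppose for contradiction that L is regular, and let p be the pumping length.
Take w = a^{p²} ∈ L with |w| = p² ≥ p.
Write w = xyz as guaranteed by the lemma, with |xy| ≤ p and |y| > 0.
Then y = a^k for some k with 1 ≤ k ≤ p.
Pump with i = 2: xy^2z = a^{p²+k}. Since 1 ≤ k ≤ p, p² < p²+k ≤ p²+p < (p+1)², so p²+k lies strictly between consecutive squares and is not a perfect square. So xy^2z ∉ L.
This is a contradiction; hence L is not regular.

a^{p²+k}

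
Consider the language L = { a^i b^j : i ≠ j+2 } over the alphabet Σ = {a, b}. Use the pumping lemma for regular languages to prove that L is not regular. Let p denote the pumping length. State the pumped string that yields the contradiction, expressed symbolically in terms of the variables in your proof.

a^{p+p!} b^{p+p!-2}

Suppose for contradiction that L is regular, and let p be the pumping length.
Choose w = a^p b^{p+p!-2}. Since p ≠ (p+p!-2)+2 = p+p!, w ∈ L; and |w| ≥ p.
By the pumping lemma, w = xyz with |xy| ≤ p and |y| ≥ 1.
Because |xy| ≤ p and w begins with p copies of a, we have y = a^k with 1 ≤ k ≤ p.
Since 1 ≤ k ≤ p, k divides p!; set t = 1 + p!/k. Then xy^t z has p + (p!/k)·k = p + p! copies of a. Now the a-count is p+p! and (b-count)+2 = (p+p!-2)+2 = p+p!, so i ≠ j+2 fails. So xy^t z = a^{p+p!} b^{p+p!-2} ∉ L.
Contradiction. Therefore L is not regular.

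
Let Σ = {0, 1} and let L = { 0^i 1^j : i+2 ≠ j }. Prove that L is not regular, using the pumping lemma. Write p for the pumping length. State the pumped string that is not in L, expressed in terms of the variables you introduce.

Assume L is regular; let p be its pumping constant.
Choose w = 0^p 1^{p+p!+2}. Since p ≠ (p+p!+2)-2 = p+p!, w ∈ L; and |w| ≥ p.
The pumping lemma gives a decomposition w = xyz where |xy| ≤ p and |y| > 0.
Because |xy| ≤ p and w begins with p copies of 0, we have y = 0^k with 1 ≤ k ≤ p.
Since 1 ≤ k ≤ p, k divides p!; set t = 1 + p!/k. Then xy^t z has p + (p!/k)·k = p + p! copies of 0. Now the 0-count is p+p! and (1-count)-2 = (p+p!+2)-2 = p+p!, so i+2 ≠ j fails. So xy^t z = 0^{p+p!} 1^{p+p!+2} ∉ L.
Contradiction. Therefore L is not regular.

0^{p+p!} 1^{p+p!+2}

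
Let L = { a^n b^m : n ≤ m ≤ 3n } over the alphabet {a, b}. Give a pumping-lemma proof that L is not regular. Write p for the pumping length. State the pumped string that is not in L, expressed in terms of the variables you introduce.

Toward a contradiction, assume L is regular with pumping length p.
Take w = a^p b^p ∈ L (since p ≤ p ≤ 3p), with |w| = 2p ≥ p.
Write w = xyz as guaranteed by the lemma, with |xy| ≤ p and |y| > 0.
The first p characters of w are a's, so xy (and hence y) consists only of a's. Write y = a^k, 1 ≤ k ≤ p.
Pump with i = 2: xy^2z = a^{p+k} b^p. Now n = p+k > p = m, so the condition n ≤ m fails. Thus xy^2z ∉ L.
Contradiction. Therefore L is not regular.

a^{p+k} b^p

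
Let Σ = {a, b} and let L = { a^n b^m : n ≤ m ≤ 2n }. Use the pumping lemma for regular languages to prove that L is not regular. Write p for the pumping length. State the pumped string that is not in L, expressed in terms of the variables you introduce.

Toward a contradiction, assume L is regular with pumping length p.
Take w = a^p b^p ∈ L (since p ≤ p ≤ 2p), with |w| = 2p ≥ p.
The pumping lemma gives a decomposition w = xyz where |xy| ≤ p and |y| > 0.
The first p characters of w are a's, so xy (and hence y) consists only of a's. Write y = a^k, 1 ≤ k ≤ p.
Pump with i = 2: xy^2z = a^{p+k} b^p. Now n = p+k > p = m, so the condition n ≤ m fails. Thus xy^2z ∉ L.
This contradicts the pumping lemma, so L is not regular.

a^{p+k} b^p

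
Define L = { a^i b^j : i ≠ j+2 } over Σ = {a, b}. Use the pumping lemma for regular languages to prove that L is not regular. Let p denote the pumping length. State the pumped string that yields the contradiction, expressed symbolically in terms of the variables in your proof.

a^{p+p!} b^{p+p!-2}

Suppose for contradiction that L is regular, and let p be the pumping length.
Choose w = a^p b^{p+p!-2}. Since p ≠ (p+p!-2)+2 = p+p!, w ∈ L; and |w| ≥ p.
By the pumping lemma, w = xyz with |xy| ≤ p and |y| > 0.
The first p characters of w are a's, so xy (and hence y) consists only of a's. Write y = a^k, 1 ≤ k ≤ p.
Since 1 ≤ k ≤ p, k divides p!; set t = 1 + p!/k. Then xy^t z has p + (p!/k)·k = p + p! copies of a. Now the a-count is p+p! and (b-count)+2 = (p+p!-2)+2 = p+p!, so i ≠ j+2 fails. So xy^t z = a^{p+p!} b^{p+p!-2} ∉ L.
This contradicts the pumping lemma, so L is not regular.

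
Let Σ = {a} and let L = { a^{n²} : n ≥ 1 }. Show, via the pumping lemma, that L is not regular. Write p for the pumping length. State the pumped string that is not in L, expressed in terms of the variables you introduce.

a^{p²+k}

Assume L is regular; let p be its pumping constant.
Take w = a^{p²} ∈ L with |w| = p² ≥ p.
By the pumping lemma, w = xyz with |xy| ≤ p and |y| > 0.
Then y = a^k for some k with 1 ≤ k ≤ p.
Pump with i = 2: xy^2z = a^{p²+k}. Since 1 ≤ k ≤ p, p² < p²+k ≤ p²+p < (p+1)², so p²+k lies strictly between consecutive squares and is not a perfect square. So xy^2z ∉ L.
Contradiction. Therefore L is not regular.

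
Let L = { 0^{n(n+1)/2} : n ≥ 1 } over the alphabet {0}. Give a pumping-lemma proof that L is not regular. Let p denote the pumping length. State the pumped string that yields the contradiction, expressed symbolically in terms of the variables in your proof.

0^{p(p+1)/2+k}

Assume L is regular; let p be its pumping constant.
Take w = 0^{p(p+1)/2} ∈ L with |w| = p(p+1)/2 ≥ p.
By the pumping lemma, w = xyz with |xy| ≤ p and |y| > 0.
Then y = 0^k for some k with 1 ≤ k ≤ p.
Pump with i = 2: xy^2z = 0^{p(p+1)/2+k}. Since 1 ≤ k ≤ p, p(p+1)/2 < p(p+1)/2+k ≤ p(p+1)/2+p < (p+1)(p+2)/2, so p(p+1)/2+k is strictly between consecutive triangular numbers. So xy^2z ∉ L.
This contradicts the pumping lemma, so L is not regular.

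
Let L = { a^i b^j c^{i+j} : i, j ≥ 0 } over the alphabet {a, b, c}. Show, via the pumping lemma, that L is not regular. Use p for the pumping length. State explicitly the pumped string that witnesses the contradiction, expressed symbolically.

Toward a contradiction, assume L is regular with pumping length p.
Take w = a^p b^p c^{2p} ∈ L (with i=j=p, i+j=2p), |w| = 4p ≥ p.
By the pumping lemma, w = xyz with |xy| ≤ p and |y| > 0.
Because |xy| ≤ p and w begins with p copies of a, we have y = a^k with 1 ≤ k ≤ p.
Consider xy^2z = a^{p+k} b^p c^{2p}. Now the a- and b-counts sum to 2p+k, but the c-count is 2p ≠ 2p+k. So xy^2z ∉ L.
Contradiction. Therefore L is not regular.

a^{p+k} b^p c^{2p}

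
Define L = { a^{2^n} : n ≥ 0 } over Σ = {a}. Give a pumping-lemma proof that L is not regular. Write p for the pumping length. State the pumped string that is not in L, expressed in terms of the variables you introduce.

a^{2^p+k}

Toward a contradiction, assume L is regular with pumping length p.
Take w = a^{2^p} ∈ L with |w| = 2^p ≥ p.
Write w = xyz as guaranteed by the lemma, with |xy| ≤ p and y is nonempty.
Then y = a^k for some k with 1 ≤ k ≤ p.
Pump with i = 2: xy^2z = a^{2^p+k}. Since 1 ≤ k ≤ p < 2^p, we have 2^p < 2^p+k < 2^{p+1}, so 2^p+k is not a power of 2. So xy^2z ∉ L.
This contradicts the pumping lemma, so L is not regular.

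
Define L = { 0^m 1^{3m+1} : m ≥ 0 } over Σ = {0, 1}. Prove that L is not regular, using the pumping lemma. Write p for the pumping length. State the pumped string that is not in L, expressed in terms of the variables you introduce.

0^{p+k} 1^{3p+1}

Suppose for contradiction that L is regular, and let p be the pumping length.
Let w = 0^p 1^{3p+1} ∈ L; note |w| = 4p+1 ≥ p.
Write w = xyz as guaranteed by the lemma, with |xy| ≤ p and |y| > 0.
The first p characters of w are 0's, so xy (and hence y) consists only of 0's. Write y = 0^k, 1 ≤ k ≤ p.
Pump with i = 2: xy^2z = 0^{p+k} 1^{3p+1}. For this to lie in L we would need 3p+1 = 3(p+k)+1, which forces k = 0. But k ≥ 1, so xy^2z ∉ L.
Contradiction. Therefore L is not regular.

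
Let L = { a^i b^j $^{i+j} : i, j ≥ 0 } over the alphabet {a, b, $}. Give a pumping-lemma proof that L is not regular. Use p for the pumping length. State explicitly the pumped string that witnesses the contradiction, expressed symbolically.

Toward a contradiction, assume L is regular with pumping length p.
Take w = a^p b^p $^{2p} ∈ L (with i=j=p, i+j=2p), |w| = 4p ≥ p.
Write w = xyz as guaranteed by the lemma, with |xy| ≤ p and y is nonempty.
Since the first p symbols of w are all a's and |xy| ≤ p, y lies entirely in the leading a-block: y = a^k for some k with 1 ≤ k ≤ p.
Consider xy^2z = a^{p+k} b^p $^{2p}. Now the a- and b-counts sum to 2p+k, but the $-count is 2p ≠ 2p+k. So xy^2z ∉ L.
This contradicts the pumping lemma, so L is not regular.

a^{p+k} b^p $^{2p}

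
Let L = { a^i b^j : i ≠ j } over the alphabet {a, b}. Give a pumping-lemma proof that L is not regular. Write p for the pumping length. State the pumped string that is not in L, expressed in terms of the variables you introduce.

Toward a contradiction, assume L is regular with pumping length p.
Choose w = a^p b^{p+p!}. Since p ≠ p+p!, w ∈ L; and |w| ≥ p.
The pumping lemma gives a decomposition w = xyz where |xy| ≤ p and |y| > 0.
The first p characters of w are a's, so xy (and hence y) consists only of a's. Write y = a^k, 1 ≤ k ≤ p.
Since 1 ≤ k ≤ p, k divides p!; set t = 1 + p!/k. Then xy^t z has p + (p!/k)·k = p + p! copies of a. Now the a-count equals the b-count, so i ≠ j fails. So xy^t z = a^{p+p!} b^{p+p!} ∉ L.
Contradiction. Therefore L is not regular.

a^{p+p!} b^{p+p!}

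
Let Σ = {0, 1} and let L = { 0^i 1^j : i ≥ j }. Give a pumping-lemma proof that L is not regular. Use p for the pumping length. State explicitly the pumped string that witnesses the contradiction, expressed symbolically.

Suppose for contradiction that L is regular, and let p be the pumping length.
Choose w = 0^p 1^p ∈ L, with |w| = 2p ≥ p.
By the pumping lemma, w = xyz with |xy| ≤ p and y is nonempty.
Since the first p symbols of w are all 0's and |xy| ≤ p, y lies entirely in the leading 0-block: y = 0^k for some k with 1 ≤ k ≤ p.
Consider xy^0z = xz = 0^{p-k} 1^p. Since k ≥ 1, the 0-count p-k is less than p, so i ≥ j fails; thus xz ∉ L.
This is a contradiction; hence L is not regular.

0^{p-k} 1^p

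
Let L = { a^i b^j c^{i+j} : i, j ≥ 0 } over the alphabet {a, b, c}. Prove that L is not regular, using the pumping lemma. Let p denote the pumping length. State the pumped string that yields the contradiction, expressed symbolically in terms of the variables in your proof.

a^{p+k} b^p c^{2p}

Suppose for contradiction that L is regular, and let p be the pumping length.
Take w = a^p b^p c^{2p} ∈ L (with i=j=p, i+j=2p), |w| = 4p ≥ p.
The pumping lemma gives a decomposition w = xyz where |xy| ≤ p and |y| > 0.
Since the first p symbols of w are all a's and |xy| ≤ p, y lies entirely in the leading a-block: y = a^k for some k with 1 ≤ k ≤ p.
Consider xy^2z = a^{p+k} b^p c^{2p}. Now the a- and b-counts sum to 2p+k, but the c-count is 2p ≠ 2p+k. So xy^2z ∉ L.
Contradiction. Therefore L is not regular.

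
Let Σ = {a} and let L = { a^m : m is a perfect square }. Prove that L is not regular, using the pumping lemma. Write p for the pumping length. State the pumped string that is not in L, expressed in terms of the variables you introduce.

a^{p²+k}

Assume L is regular; let p be its pumping constant.
Take w = a^{p²} ∈ L with |w| = p² ≥ p.
Write w = xyz as guaranteed by the lemma, with |xy| ≤ p and |y| > 0.
Then y = a^k for some k with 1 ≤ k ≤ p.
Pump with i = 2: xy^2z = a^{p²+k}. Since 1 ≤ k ≤ p, p² < p²+k ≤ p²+p < (p+1)², so p²+k lies strictly between consecutive squares and is not a perfect square. So xy^2z ∉ L.
Contradiction. Therefore L is not regular.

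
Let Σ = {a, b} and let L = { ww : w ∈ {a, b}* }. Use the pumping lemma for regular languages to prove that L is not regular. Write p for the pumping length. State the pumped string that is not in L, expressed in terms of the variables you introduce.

Assume L is regular. Let p be the pumping length given by the pumping lemma.
Take w = a^p b^p a^p b^p = uu where u = a^pb^p; then w ∈ L and |w| = 4p ≥ p.
Write w = xyz as guaranteed by the lemma, with |xy| ≤ p and |y| ≥ 1.
Since the first p symbols of w are all a's and |xy| ≤ p, y lies entirely in the leading a-block: y = a^k for some k with 1 ≤ k ≤ p.
Pump with i = 2: xy^2z = a^{p+k} b^p a^p b^p, of length 4p+k. Suppose this equals vv. The string starts with a and ends with b, so v does too; thus the boundary between the two copies of v is a b→a transition. There is exactly one such transition, at position 2p+k, so |v| = 2p+k and |vv| = 4p+2k ≠ 4p+k since k ≥ 1. So xy^2z ∉ L.
This is a contradiction; hence L is not regular.

a^{p+k} b^p a^p b^p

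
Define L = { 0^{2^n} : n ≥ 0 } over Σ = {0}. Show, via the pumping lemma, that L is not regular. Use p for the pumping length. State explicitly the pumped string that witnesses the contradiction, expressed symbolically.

0^{2^p+k}

Suppose for contradiction that L is regular, and let p be the pumping length.
Take w = 0^{2^p} ∈ L with |w| = 2^p ≥ p.
By the pumping lemma, w = xyz with |xy| ≤ p and |y| ≥ 1.
Then y = 0^k for some k with 1 ≤ k ≤ p.
Pump with i = 2: xy^2z = 0^{2^p+k}. Since 1 ≤ k ≤ p < 2^p, we have 2^p < 2^p+k < 2^{p+1}, so 2^p+k is not a power of 2. So xy^2z ∉ L.
This contradicts the pumping lemma, so L is not regular.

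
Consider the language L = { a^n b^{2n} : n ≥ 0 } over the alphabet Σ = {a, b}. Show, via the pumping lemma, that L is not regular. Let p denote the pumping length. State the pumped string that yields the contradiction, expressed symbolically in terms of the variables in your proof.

Toward a contradiction, assume L is regular with pumping length p.
Let w = a^p b^{2p} ∈ L; note |w| = 3p ≥ p.
The pumping lemma gives a decomposition w = xyz where |xy| ≤ p and y is nonempty.
The first p characters of w are a's, so xy (and hence y) consists only of a's. Write y = a^k, 1 ≤ k ≤ p.
Pump with i = 2: xy^2z = a^{p+k} b^{2p}. For this to lie in L we would need 2p = 2(p+k), which forces k = 0. But k ≥ 1, so xy^2z ∉ L.
This contradicts the pumping lemma, so L is not regular.

a^{p+k} b^{2p}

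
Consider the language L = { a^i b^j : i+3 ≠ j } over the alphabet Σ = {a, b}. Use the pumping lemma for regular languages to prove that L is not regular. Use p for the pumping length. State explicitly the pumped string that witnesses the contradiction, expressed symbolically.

a^{p+p!} b^{p+p!+3}

Assume L is regular; let p be its pumping constant.
Choose w = a^p b^{p+p!+3}. Since p ≠ (p+p!+3)-3 = p+p!, w ∈ L; and |w| ≥ p.
By the pumping lemma, w = xyz with |xy| ≤ p and y is nonempty.
The first p characters of w are a's, so xy (and hence y) consists only of a's. Write y = a^k, 1 ≤ k ≤ p.
Since 1 ≤ k ≤ p, k divides p!; set t = 1 + p!/k. Then xy^t z has p + (p!/k)·k = p + p! copies of a. Now the a-count is p+p! and (b-count)-3 = (p+p!+3)-3 = p+p!, so i+3 ≠ j fails. So xy^t z = a^{p+p!} b^{p+p!+3} ∉ L.
Contradiction. Therefore L is not regular.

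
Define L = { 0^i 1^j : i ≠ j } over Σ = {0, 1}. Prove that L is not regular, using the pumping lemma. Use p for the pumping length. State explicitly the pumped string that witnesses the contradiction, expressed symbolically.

Suppose for contradiction that L is regular, and let p be the pumping length.
Choose w = 0^p 1^{p+p!}. Since p ≠ p+p!, w ∈ L; and |w| ≥ p.
The pumping lemma gives a decomposition w = xyz where |xy| ≤ p and |y| > 0.
Since the first p symbols of w are all 0's and |xy| ≤ p, y lies entirely in the leading 0-block: y = 0^k for some k with 1 ≤ k ≤ p.
Since 1 ≤ k ≤ p, k divides p!; set t = 1 + p!/k. Then xy^t z has p + (p!/k)·k = p + p! copies of 0. Now the 0-count equals the 1-count, so i ≠ j fails. So xy^t z = 0^{p+p!} 1^{p+p!} ∉ L.
This is a contradiction; hence L is not regular.

0^{p+p!} 1^{p+p!}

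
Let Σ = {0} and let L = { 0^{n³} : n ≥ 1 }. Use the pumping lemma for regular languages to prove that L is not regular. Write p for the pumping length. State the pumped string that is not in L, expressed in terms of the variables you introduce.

Suppose for contradiction that L is regular, and let p be the pumping length.
Take w = 0^{p³} ∈ L with |w| = p³ ≥ p.
By the pumping lemma, w = xyz with |xy| ≤ p and |y| ≥ 1.
Then y = 0^k for some k with 1 ≤ k ≤ p.
Pump with i = 2: xy^2z = 0^{p³+k}. Since 1 ≤ k ≤ p, p³ < p³+k ≤ p³+p < p³+3p²+3p+1 = (p+1)³, so p³+k is not a perfect cube. So xy^2z ∉ L.
This is a contradiction; hence L is not regular.

0^{p³+k}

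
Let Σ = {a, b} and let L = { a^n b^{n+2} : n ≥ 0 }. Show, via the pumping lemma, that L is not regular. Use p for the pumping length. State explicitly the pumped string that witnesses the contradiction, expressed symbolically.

a^{p+k} b^{p+2}

Assume L is regular; let p be its pumping constant.
Choose w = a^p b^{p+2}, which is in L with |w| = 2p+2 ≥ p.
By the pumping lemma, w = xyz with |xy| ≤ p and |y| ≥ 1.
Since the first p symbols of w are all a's and |xy| ≤ p, y lies entirely in the leading a-block: y = a^k for some k with 1 ≤ k ≤ p.
Pump with i = 2: xy^2z = a^{p+k} b^{p+2}. For this to lie in L we would need p+2 = (p+k)+2, which forces k = 0. But k ≥ 1, so xy^2z ∉ L.
This contradicts the pumping lemma, so L is not regular.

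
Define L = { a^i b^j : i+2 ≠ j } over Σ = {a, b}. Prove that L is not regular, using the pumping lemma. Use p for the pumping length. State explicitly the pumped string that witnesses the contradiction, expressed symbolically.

Assume L is regular. Let p be the pumping length given by the pumping lemma.
Choose w = a^p b^{p+p!+2}. Since p ≠ (p+p!+2)-2 = p+p!, w ∈ L; and |w| ≥ p.
By the pumping lemma, w = xyz with |xy| ≤ p and |y| ≥ 1.
Since the first p symbols of w are all a's and |xy| ≤ p, y lies entirely in the leading a-block: y = a^k for some k with 1 ≤ k ≤ p.
Since 1 ≤ k ≤ p, k divides p!; set t = 1 + p!/k. Then xy^t z has p + (p!/k)·k = p + p! copies of a. Now the a-count is p+p! and (b-count)-2 = (p+p!+2)-2 = p+p!, so i+2 ≠ j fails. So xy^t z = a^{p+p!} b^{p+p!+2} ∉ L.
This contradicts the pumping lemma, so L is not regular.

a^{p+p!} b^{p+p!+2}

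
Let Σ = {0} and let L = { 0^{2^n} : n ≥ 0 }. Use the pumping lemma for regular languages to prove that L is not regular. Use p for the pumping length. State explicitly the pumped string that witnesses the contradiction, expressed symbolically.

Toward a contradiction, assume L is regular with pumping length p.
Take w = 0^{2^p} ∈ L with |w| = 2^p ≥ p.
The pumping lemma gives a decomposition w = xyz where |xy| ≤ p and |y| ≥ 1.
Then y = 0^k for some k with 1 ≤ k ≤ p.
Pump with i = 2: xy^2z = 0^{2^p+k}. Since 1 ≤ k ≤ p < 2^p, we have 2^p < 2^p+k < 2^{p+1}, so 2^p+k is not a power of 2. So xy^2z ∉ L.
This is a contradiction; hence L is not regular.

0^{2^p+k}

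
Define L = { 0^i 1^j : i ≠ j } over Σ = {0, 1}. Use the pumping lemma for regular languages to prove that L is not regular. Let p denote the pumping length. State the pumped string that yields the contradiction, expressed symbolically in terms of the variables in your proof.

0^{p+p!} 1^{p+p!}

Assume L is regular. Let p be the pumping length given by the pumping lemma.
Choose w = 0^p 1^{p+p!}. Since p ≠ p+p!, w ∈ L; and |w| ≥ p.
The pumping lemma gives a decomposition w = xyz where |xy| ≤ p and |y| > 0.
The first p characters of w are 0's, so xy (and hence y) consists only of 0's. Write y = 0^k, 1 ≤ k ≤ p.
Since 1 ≤ k ≤ p, k divides p!; set t = 1 + p!/k. Then xy^t z has p + (p!/k)·k = p + p! copies of 0. Now the 0-count equals the 1-count, so i ≠ j fails. So xy^t z = 0^{p+p!} 1^{p+p!} ∉ L.
Contradiction. Therefore L is not regular.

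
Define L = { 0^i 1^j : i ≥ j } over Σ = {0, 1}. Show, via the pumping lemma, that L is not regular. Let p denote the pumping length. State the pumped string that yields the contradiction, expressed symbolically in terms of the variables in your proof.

Assume L is regular. Let p be the pumping length given by the pumping lemma.
Choose w = 0^p 1^p ∈ L, with |w| = 2p ≥ p.
By the pumping lemma, w = xyz with |xy| ≤ p and |y| > 0.
Because |xy| ≤ p and w begins with p copies of 0, we have y = 0^k with 1 ≤ k ≤ p.
Consider xy^0z = xz = 0^{p-k} 1^p. Since k ≥ 1, the 0-count p-k is less than p, so i ≥ j fails; thus xz ∉ L.
Contradiction. Therefore L is not regular.

0^{p-k} 1^p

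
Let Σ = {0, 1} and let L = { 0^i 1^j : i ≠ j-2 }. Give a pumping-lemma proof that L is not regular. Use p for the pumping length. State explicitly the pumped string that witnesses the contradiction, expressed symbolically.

Assume L is regular. Let p be the pumping length given by the pumping lemma.
Choose w = 0^p 1^{p+p!+2}. Since p ≠ (p+p!+2)-2 = p+p!, w ∈ L; and |w| ≥ p.
The pumping lemma gives a decomposition w = xyz where |xy| ≤ p and |y| > 0.
Because |xy| ≤ p and w begins with p copies of 0, we have y = 0^k with 1 ≤ k ≤ p.
Since 1 ≤ k ≤ p, k divides p!; set t = 1 + p!/k. Then xy^t z has p + (p!/k)·k = p + p! copies of 0. Now the 0-count is p+p! and (1-count)-2 = (p+p!+2)-2 = p+p!, so i ≠ j-2 fails. So xy^t z = 0^{p+p!} 1^{p+p!+2} ∉ L.
Contradiction. Therefore L is not regular.

0^{p+p!} 1^{p+p!+2}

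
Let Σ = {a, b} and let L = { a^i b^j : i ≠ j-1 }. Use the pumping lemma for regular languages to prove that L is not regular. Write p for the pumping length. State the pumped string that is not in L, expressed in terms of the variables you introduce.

Assume L is regular. Let p be the pumping length given by the pumping lemma.
Choose w = a^p b^{p+p!+1}. Since p ≠ (p+p!+1)-1 = p+p!, w ∈ L; and |w| ≥ p.
By the pumping lemma, w = xyz with |xy| ≤ p and |y| > 0.
Since the first p symbols of w are all a's and |xy| ≤ p, y lies entirely in the leading a-block: y = a^k for some k with 1 ≤ k ≤ p.
Since 1 ≤ k ≤ p, k divides p!; set t = 1 + p!/k. Then xy^t z has p + (p!/k)·k = p + p! copies of a. Now the a-count is p+p! and (b-count)-1 = (p+p!+1)-1 = p+p!, so i ≠ j-1 fails. So xy^t z = a^{p+p!} b^{p+p!+1} ∉ L.
This contradicts the pumping lemma, so L is not regular.

a^{p+p!} b^{p+p!+1}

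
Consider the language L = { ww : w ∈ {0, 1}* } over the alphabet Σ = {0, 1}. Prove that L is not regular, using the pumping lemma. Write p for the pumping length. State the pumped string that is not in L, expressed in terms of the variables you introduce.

Assume L is regular. Let p be the pumping length given by the pumping lemma.
Take w = 0^p 1^p 0^p 1^p = uu where u = 0^p1^p; then w ∈ L and |w| = 4p ≥ p.
By the pumping lemma, w = xyz with |xy| ≤ p and y is nonempty.
The first p characters of w are 0's, so xy (and hence y) consists only of 0's. Write y = 0^k, 1 ≤ k ≤ p.
Pump with i = 2: xy^2z = 0^{p+k} 1^p 0^p 1^p, of length 4p+k. Suppose this equals vv. The string starts with 0 and ends with 1, so v does too; thus the boundary between the two copies of v is a 1→0 transition. There is exactly one such transition, at position 2p+k, so |v| = 2p+k and |vv| = 4p+2k ≠ 4p+k since k ≥ 1. So xy^2z ∉ L.
This is a contradiction; hence L is not regular.

0^{p+k} 1^p 0^p 1^p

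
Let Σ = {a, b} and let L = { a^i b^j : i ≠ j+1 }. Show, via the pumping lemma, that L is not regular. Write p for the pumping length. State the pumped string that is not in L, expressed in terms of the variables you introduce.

a^{p+p!} b^{p+p!-1}

Assume L is regular. Let p be the pumping length given by the pumping lemma.
Choose w = a^p b^{p+p!-1}. Since p ≠ (p+p!-1)+1 = p+p!, w ∈ L; and |w| ≥ p.
By the pumping lemma, w = xyz with |xy| ≤ p and y is nonempty.
Because |xy| ≤ p and w begins with p copies of a, we have y = a^k with 1 ≤ k ≤ p.
Since 1 ≤ k ≤ p, k divides p!; set t = 1 + p!/k. Then xy^t z has p + (p!/k)·k = p + p! copies of a. Now the a-count is p+p! and (b-count)+1 = (p+p!-1)+1 = p+p!, so i ≠ j+1 fails. So xy^t z = a^{p+p!} b^{p+p!-1} ∉ L.
Contradiction. Therefore L is not regular.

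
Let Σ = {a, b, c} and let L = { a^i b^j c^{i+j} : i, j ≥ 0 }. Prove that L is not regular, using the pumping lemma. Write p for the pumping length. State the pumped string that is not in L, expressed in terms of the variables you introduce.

a^{p+k} b^p c^{2p}

Suppose for contradiction that L is regular, and let p be the pumping length.
Take w = a^p b^p c^{2p} ∈ L (with i=j=p, i+j=2p), |w| = 4p ≥ p.
By the pumping lemma, w = xyz with |xy| ≤ p and |y| > 0.
Because |xy| ≤ p and w begins with p copies of a, we have y = a^k with 1 ≤ k ≤ p.
Consider xy^2z = a^{p+k} b^p c^{2p}. Now the a- and b-counts sum to 2p+k, but the c-count is 2p ≠ 2p+k. So xy^2z ∉ L.
This contradicts the pumping lemma, so L is not regular.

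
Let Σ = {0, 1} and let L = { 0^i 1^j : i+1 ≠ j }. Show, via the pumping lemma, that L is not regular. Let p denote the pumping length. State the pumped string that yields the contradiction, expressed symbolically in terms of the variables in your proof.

0^{p+p!} 1^{p+p!+1}

Toward a contradiction, assume L is regular with pumping length p.
Choose w = 0^p 1^{p+p!+1}. Since p ≠ (p+p!+1)-1 = p+p!, w ∈ L; and |w| ≥ p.
The pumping lemma gives a decomposition w = xyz where |xy| ≤ p and |y| ≥ 1.
Because |xy| ≤ p and w begins with p copies of 0, we have y = 0^k with 1 ≤ k ≤ p.
Since 1 ≤ k ≤ p, k divides p!; set t = 1 + p!/k. Then xy^t z has p + (p!/k)·k = p + p! copies of 0. Now the 0-count is p+p! and (1-count)-1 = (p+p!+1)-1 = p+p!, so i+1 ≠ j fails. So xy^t z = 0^{p+p!} 1^{p+p!+1} ∉ L.
This is a contradiction; hence L is not regular.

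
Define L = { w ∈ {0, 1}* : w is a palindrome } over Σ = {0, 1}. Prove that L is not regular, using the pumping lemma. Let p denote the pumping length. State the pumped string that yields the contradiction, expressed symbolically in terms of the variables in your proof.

0^{p+k} 1 0^p

Suppose for contradiction that L is regular, and let p be the pumping length.
Take w = 0^p 1 0^p, a palindrome of length 2p+1 ≥ p.
The pumping lemma gives a decomposition w = xyz where |xy| ≤ p and |y| > 0.
Because |xy| ≤ p and w begins with p copies of 0, we have y = 0^k with 1 ≤ k ≤ p.
Pump with i = 2: xy^2z = 0^{p+k} 1 0^p. Its reverse is 0^p 1 0^{p+k}, which differs from xy^2z since k ≥ 1. So xy^2z is not a palindrome and xy^2z ∉ L.
This is a contradiction; hence L is not regular.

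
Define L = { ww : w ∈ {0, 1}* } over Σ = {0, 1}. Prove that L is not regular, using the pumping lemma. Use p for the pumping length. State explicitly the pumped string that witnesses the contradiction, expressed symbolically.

0^{p+k} 1^p 0^p 1^p

Assume L is regular; let p be its pumping constant.
Take w = 0^p 1^p 0^p 1^p = uu where u = 0^p1^p; then w ∈ L and |w| = 4p ≥ p.
By the pumping lemma, w = xyz with |xy| ≤ p and |y| ≥ 1.
Because |xy| ≤ p and w begins with p copies of 0, we have y = 0^k with 1 ≤ k ≤ p.
Pump with i = 2: xy^2z = 0^{p+k} 1^p 0^p 1^p, of length 4p+k. Suppose this equals vv. The string starts with 0 and ends with 1, so v does too; thus the boundary between the two copies of v is a 1→0 transition. There is exactly one such transition, at position 2p+k, so |v| = 2p+k and |vv| = 4p+2k ≠ 4p+k since k ≥ 1. So xy^2z ∉ L.
Contradiction. Therefore L is not regular.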